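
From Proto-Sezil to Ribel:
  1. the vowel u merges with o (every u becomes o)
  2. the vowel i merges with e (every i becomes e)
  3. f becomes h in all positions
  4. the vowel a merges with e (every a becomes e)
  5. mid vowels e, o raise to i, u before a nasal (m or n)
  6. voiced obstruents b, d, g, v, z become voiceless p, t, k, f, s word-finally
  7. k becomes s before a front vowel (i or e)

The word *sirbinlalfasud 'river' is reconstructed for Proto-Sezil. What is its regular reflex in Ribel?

Ribel: *sirbinlalfasud > sirbinlalfasod > serbenlalfasod > serbenlalhasod > serbenlelhesod > serbinlelhesod > serbinlelhesot  (by vowel merger, vowel merger, unconditioned shift, vowel merger, pre-nasal raising, final devoicing)

serbinlelhesot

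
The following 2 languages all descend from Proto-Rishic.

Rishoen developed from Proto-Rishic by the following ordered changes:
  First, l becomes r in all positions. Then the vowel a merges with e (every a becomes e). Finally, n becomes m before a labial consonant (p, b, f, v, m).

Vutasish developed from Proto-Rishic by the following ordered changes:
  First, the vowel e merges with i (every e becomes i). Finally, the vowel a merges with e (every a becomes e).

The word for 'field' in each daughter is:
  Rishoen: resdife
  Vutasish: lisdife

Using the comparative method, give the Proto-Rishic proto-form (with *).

*lesdifa

Position 7: Rishoen has e, Vutasish has e. In Vutasish, e can only continue *a, so the proto-segment is *a.
Position 1: Rishoen has r, Vutasish has l. Vutasish preserves l here (none of its changes turn any other segment into l), so the proto-segment is *l.
Verify the candidate proto-form against each daughter:
Rishoen: *lesdifa > resdifa > resdife  (by unconditioned shift, vowel merger)
Vutasish: start from *lesdifa.
  rule 1 (vowel merger): lesdifa → lisdifa
  rule 2 (vowel merger): lisdifa → lisdife
  ⇒ Vutasish lisdife
Only *lesdifa yields all of Rishoen resdife, Vutasish lisdife.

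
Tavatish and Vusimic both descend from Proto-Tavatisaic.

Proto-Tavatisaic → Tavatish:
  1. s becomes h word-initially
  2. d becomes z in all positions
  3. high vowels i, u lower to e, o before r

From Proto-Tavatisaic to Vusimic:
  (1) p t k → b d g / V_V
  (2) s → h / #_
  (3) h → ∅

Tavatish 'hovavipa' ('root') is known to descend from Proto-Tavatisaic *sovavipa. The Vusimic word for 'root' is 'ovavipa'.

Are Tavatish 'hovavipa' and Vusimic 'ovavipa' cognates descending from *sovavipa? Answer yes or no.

no

Derive the expected Vusimic reflex of *sovavipa:
Vusimic: *sovavipa
  sovavipa → sovaviba   [intervocalic voicing]
  sovaviba → hovaviba   [debuccalisation]
  hovaviba → ovaviba   [h-loss]
  giving Vusimic ovaviba.
The regular Vusimic reflex would be 'ovaviba', but the attested form is 'ovavipa'. The correspondence is irregular, so they are not cognates (the Vusimic form has a different source).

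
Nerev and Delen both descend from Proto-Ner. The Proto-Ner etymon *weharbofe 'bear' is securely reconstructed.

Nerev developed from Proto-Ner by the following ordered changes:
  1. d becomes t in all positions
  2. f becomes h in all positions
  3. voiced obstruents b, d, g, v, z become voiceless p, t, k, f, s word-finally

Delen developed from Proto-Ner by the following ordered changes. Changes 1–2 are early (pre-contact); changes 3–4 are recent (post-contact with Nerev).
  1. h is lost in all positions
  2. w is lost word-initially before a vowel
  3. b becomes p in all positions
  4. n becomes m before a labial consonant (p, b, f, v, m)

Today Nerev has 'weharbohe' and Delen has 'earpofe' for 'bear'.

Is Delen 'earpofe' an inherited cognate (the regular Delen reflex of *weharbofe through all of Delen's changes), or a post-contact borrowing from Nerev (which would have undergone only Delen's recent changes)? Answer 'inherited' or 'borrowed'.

If inherited, *weharbofe would pass through all of Delen's changes:
Delen: *weharbofe
  weharbofe → wearbofe   [h-loss]
  wearbofe → earbofe   [glide loss]
  earbofe → earpofe   [unconditioned shift]
  earpofe (rule 4 does not apply)
  giving Delen earpofe.
If borrowed from Nerev 'weharbohe' after the early changes, it would undergo only the recent ones:
  rule 3 (unconditioned shift): weharbohe → weharpohe
  rule 4 (nasal place assimilation): no change (weharpohe)
  ⇒ as a loan: weharpohe
Delen 'earpofe' matches the inherited outcome exactly, so it is an inherited cognate, not a loan.

inherited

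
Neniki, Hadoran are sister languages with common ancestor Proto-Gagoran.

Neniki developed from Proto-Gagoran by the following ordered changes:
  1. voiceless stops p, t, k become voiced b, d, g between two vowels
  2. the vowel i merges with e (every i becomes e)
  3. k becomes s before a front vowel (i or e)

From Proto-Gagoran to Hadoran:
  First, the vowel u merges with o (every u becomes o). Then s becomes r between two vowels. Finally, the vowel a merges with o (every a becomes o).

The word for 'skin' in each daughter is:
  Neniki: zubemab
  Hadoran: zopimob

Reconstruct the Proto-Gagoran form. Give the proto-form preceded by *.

Position 6: Neniki has a, Hadoran has o. Neniki preserves a here (none of its changes turn any other segment into a), so the proto-segment is *a.
Position 3: Neniki has b, Hadoran has p. Hadoran preserves p here (none of its changes turn any other segment into p), so the proto-segment is *p.
Verify the candidate proto-form against each daughter:
Neniki: *zupimab > zubimab > zubemab  (by intervocalic voicing, vowel merger)
Hadoran: *zupimab > zopimab > zopimob  (by vowel merger, vowel merger)
*zupimab is the unique common source.

*zupimab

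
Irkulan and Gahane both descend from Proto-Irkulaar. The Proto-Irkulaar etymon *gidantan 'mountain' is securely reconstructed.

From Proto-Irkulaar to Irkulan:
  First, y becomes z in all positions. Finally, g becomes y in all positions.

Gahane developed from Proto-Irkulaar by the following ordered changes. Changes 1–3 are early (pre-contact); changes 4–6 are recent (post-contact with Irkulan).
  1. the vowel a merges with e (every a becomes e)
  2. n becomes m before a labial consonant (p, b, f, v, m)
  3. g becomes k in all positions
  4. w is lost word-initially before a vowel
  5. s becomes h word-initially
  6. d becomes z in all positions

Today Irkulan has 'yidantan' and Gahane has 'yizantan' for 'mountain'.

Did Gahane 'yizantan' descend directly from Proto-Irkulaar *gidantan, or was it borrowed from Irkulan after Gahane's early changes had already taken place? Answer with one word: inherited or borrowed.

If inherited, *gidantan would pass through all of Gahane's changes:
Gahane: *gidantan > gidenten > kidenten > kizenten  (by vowel merger, unconditioned shift, unconditioned shift)
If borrowed from Irkulan 'yidantan' after the early changes, it would undergo only the recent ones:
  rule 4 (glide loss): no change (yidantan)
  rule 5 (debuccalisation): no change (yidantan)
  rule 6 (unconditioned shift): yidantan → yizantan
  ⇒ as a loan: yizantan
Gahane 'yizantan' matches the loan outcome 'yizantan', not the inherited 'kizenten' — it skipped the early Gahane changes, so it was borrowed from Irkulan.

borrowed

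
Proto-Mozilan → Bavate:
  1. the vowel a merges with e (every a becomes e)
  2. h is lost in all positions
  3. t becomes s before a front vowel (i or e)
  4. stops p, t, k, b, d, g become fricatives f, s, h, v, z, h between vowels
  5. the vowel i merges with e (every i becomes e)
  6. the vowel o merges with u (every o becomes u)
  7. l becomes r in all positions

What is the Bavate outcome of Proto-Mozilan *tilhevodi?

Bavate: *tilhevodi
  tilhevodi (rule 1 does not apply)
  tilhevodi → tilevodi   [h-loss]
  tilevodi → silevodi   [palatalisation]
  silevodi → silevozi   [intervocalic lenition]
  silevozi → selevoze   [vowel merger]
  selevoze → selevuze   [vowel merger]
  selevuze → serevuze   [unconditioned shift]
  giving Bavate serevuze.

serevuze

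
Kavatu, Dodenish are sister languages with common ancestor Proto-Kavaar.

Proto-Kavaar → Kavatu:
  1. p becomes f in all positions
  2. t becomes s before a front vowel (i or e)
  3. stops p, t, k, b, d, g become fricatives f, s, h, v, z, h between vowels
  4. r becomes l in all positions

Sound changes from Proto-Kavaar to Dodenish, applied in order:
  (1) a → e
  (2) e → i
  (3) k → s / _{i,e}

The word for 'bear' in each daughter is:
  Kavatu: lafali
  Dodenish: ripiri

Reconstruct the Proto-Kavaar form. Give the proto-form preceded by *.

Position 2: Kavatu has a, Dodenish has i. Kavatu preserves a here (none of its changes turn any other segment into a), so the proto-segment is *a.
Position 1: Kavatu has l, Dodenish has r. Dodenish preserves r here (none of its changes turn any other segment into r), so the proto-segment is *r.
Verify the candidate proto-form against each daughter:
Kavatu: *rapari > rafari > lafali  (by unconditioned shift, unconditioned shift)
Dodenish: *rapari > reperi > ripiri  (by vowel merger, vowel merger)
Only *rapari yields all of Kavatu lafali, Dodenish ripiri.

*rapari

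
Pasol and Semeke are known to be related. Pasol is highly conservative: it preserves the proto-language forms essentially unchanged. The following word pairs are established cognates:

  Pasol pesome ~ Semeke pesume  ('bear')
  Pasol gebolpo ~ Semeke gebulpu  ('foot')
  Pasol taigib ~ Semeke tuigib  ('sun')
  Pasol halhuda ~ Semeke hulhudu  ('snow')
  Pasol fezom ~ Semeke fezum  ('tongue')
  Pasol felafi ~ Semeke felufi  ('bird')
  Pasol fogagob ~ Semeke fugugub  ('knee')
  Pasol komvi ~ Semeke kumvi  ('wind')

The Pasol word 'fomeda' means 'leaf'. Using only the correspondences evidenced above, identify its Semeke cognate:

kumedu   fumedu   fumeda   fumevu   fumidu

fumedu

pesome ~ pesume, fezom ~ fezum — Pasol o corresponds to Semeke u after a consonant, before a nasal.
halhuda ~ hulhudu — Pasol a corresponds to Semeke u word-finally.
Applying these to Pasol 'fomeda':
  fomeda → fumeda   (o→u after a consonant, before a nasal)
  fumeda → fumedu   (a→u word-finally)
So the Semeke cognate is 'fumedu'.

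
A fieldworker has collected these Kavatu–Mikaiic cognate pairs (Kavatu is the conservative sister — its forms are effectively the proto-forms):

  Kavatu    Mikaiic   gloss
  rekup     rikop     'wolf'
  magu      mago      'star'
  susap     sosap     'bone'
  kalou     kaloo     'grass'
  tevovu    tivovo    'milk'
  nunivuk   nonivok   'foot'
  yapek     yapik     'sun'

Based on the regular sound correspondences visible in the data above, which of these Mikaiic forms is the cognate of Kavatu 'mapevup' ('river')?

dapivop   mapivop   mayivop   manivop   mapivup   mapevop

mapivop

tevovu ~ tivovo — Kavatu e corresponds to Mikaiic i after a consonant, before a labial obstruent.
rekup ~ rikop — Kavatu u corresponds to Mikaiic o after a consonant, before a labial obstruent.
Applying these to Kavatu 'mapevup':
  mapevup → mapivup   (e→i after a consonant, before a labial obstruent)
  mapivup → mapivop   (u→o after a consonant, before a labial obstruent)
So the Mikaiic cognate is 'mapivop'.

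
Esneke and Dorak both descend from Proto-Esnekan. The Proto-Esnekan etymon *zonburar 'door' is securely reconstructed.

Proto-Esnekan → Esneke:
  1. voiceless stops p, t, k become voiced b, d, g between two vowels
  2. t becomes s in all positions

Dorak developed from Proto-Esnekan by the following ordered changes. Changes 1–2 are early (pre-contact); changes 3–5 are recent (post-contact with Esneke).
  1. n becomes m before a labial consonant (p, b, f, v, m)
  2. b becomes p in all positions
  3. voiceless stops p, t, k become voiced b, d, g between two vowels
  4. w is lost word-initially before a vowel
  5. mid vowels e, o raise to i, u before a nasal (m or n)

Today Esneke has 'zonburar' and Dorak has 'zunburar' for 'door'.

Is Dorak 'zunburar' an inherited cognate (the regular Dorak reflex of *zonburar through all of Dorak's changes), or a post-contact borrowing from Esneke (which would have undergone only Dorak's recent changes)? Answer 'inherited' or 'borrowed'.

If inherited, *zonburar would pass through all of Dorak's changes:
Dorak: *zonburar
  zonburar → zomburar   [nasal place assimilation]
  zomburar → zompurar   [unconditioned shift]
  zompurar (rule 3 does not apply)
  zompurar (rule 4 does not apply)
  zompurar → zumpurar   [pre-nasal raising]
  giving Dorak zumpurar.
If borrowed from Esneke 'zonburar' after the early changes, it would undergo only the recent ones:
  rule 3 (intervocalic voicing): no change (zonburar)
  rule 4 (glide loss): no change (zonburar)
  rule 5 (pre-nasal raising): zonburar → zunburar
  ⇒ as a loan: zunburar
Dorak 'zunburar' matches the loan outcome 'zunburar', not the inherited 'zumpurar' — it skipped the early Dorak changes, so it was borrowed from Esneke.

borrowed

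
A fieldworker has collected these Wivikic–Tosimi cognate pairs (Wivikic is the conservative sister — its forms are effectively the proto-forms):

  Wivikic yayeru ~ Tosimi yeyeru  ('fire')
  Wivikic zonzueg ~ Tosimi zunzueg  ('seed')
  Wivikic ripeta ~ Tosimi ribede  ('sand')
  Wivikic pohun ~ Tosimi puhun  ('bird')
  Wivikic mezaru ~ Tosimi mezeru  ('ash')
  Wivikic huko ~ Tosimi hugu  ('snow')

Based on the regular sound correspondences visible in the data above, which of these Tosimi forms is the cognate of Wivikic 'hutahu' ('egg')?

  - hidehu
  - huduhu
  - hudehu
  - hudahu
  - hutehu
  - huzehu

ripeta ~ ribede — Wivikic t corresponds to Tosimi d between vowels (before a back vowel).
yayeru ~ yeyeru — Wivikic a corresponds to Tosimi e after a consonant, before a consonant other than r, m, n, p, b, f, v.
Applying these to Wivikic 'hutahu':
  hutahu → hudahu   (t→d between vowels (before a back vowel))
  hudahu → hudehu   (a→e after a consonant, before a consonant other than r, m, n, p, b, f, v)
So the Tosimi cognate is 'hudehu'.

hudehu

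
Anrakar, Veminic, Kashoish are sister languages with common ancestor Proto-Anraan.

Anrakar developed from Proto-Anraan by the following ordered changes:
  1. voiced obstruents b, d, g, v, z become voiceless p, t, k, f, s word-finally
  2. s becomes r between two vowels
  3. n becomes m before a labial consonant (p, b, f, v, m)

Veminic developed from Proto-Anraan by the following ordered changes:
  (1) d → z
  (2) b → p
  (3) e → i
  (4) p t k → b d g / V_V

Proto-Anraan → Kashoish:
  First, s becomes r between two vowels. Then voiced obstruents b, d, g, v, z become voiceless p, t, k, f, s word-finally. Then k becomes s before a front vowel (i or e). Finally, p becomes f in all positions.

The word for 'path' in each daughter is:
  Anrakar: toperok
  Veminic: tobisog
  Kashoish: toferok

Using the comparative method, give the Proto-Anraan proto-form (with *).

*topesog

Position 3: Anrakar has p, Veminic has b, Kashoish has f. Taking the neighbouring segments as reconstructed: Anrakar p can only go back to *p; Veminic b could go back to *p or *b; Kashoish f could go back to *p or *f — the one source consistent with every daughter is *p.
Position 7: Anrakar has k, Veminic has g, Kashoish has k. Taking the neighbouring segments as reconstructed: Anrakar k could go back to *k or *g; Veminic g can only go back to *g; Kashoish k could go back to *k or *g — the one source consistent with every daughter is *g.
Position 4: Anrakar has e, Veminic has i, Kashoish has e. Anrakar preserves e here (none of its changes turn any other segment into e), so the proto-segment is *e.
Continuing position by position gives *topesog; check it forward:
Anrakar: *topesog > topesok > toperok  (by final devoicing, rhotacism)
Veminic: *topesog > topisog > tobisog  (by vowel merger, intervocalic voicing)
Kashoish: start from *topesog.
  rule 1 (rhotacism): topesog → toperog
  rule 2 (final devoicing): toperog → toperok
  rule 3: no change — toperok
  rule 4 (unconditioned shift): toperok → toferok
  ⇒ Kashoish toferok
Only *topesog yields all of Anrakar toperok, Veminic tobisog, Kashoish toferok.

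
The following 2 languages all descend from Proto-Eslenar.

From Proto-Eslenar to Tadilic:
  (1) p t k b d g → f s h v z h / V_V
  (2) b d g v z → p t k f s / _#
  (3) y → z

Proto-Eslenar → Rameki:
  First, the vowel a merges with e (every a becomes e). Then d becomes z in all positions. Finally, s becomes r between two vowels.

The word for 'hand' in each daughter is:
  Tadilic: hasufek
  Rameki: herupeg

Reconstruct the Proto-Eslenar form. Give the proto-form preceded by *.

Position 5: Tadilic has f, Rameki has p. Rameki preserves p here (none of its changes turn any other segment into p), so the proto-segment is *p.
Position 7: Tadilic has k, Rameki has g. Rameki preserves g here (none of its changes turn any other segment into g), so the proto-segment is *g.
Position 2: Tadilic has a, Rameki has e. Tadilic preserves a here (none of its changes turn any other segment into a), so the proto-segment is *a.
Verify the candidate proto-form against each daughter:
Tadilic: start from *hasupeg.
  rule 1 (intervocalic lenition): hasupeg → hasufeg
  rule 2 (final devoicing): hasufeg → hasufek
  rule 3: no change — hasufek
  ⇒ Tadilic hasufek
Rameki: *hasupeg > hesupeg > herupeg  (by vowel merger, rhotacism)
*hasupeg is the unique common source.

*hasupeg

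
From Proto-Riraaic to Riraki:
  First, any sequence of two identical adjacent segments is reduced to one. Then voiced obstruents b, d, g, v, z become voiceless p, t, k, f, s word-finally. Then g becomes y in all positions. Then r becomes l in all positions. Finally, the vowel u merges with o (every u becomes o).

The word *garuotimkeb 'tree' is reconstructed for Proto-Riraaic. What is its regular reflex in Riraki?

yalootimkep

Riraki: start from *garuotimkeb.
  rule 1: no change — garuotimkeb
  rule 2 (final devoicing): garuotimkeb → garuotimkep
  rule 3 (unconditioned shift): garuotimkep → yaruotimkep
  rule 4 (unconditioned shift): yaruotimkep → yaluotimkep
  rule 5 (vowel merger): yaluotimkep → yalootimkep
  ⇒ Riraki yalootimkep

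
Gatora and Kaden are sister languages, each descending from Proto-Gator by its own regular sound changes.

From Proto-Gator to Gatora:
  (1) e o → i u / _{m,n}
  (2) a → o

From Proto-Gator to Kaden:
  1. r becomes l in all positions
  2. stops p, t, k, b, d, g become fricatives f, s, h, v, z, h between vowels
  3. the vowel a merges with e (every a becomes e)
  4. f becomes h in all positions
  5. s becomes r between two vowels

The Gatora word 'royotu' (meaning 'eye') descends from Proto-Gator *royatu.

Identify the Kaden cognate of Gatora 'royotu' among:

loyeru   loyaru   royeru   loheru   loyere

loyeru

Kaden: *royatu > loyatu > loyasu > loyesu > loyeru  (by unconditioned shift, intervocalic lenition, vowel merger, rhotacism)
Only 'loyeru' matches the regular Kaden development of *royatu.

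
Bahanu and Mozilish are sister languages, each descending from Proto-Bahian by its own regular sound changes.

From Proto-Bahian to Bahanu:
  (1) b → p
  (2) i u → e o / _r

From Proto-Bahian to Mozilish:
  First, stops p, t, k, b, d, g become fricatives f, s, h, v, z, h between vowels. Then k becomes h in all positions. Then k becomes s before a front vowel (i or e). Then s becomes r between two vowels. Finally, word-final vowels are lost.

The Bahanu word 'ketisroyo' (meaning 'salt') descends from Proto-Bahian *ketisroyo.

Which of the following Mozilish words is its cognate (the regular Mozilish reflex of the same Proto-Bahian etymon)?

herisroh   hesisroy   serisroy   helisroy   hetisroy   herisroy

herisroy

Mozilish: start from *ketisroyo.
  rule 1 (intervocalic lenition): ketisroyo → kesisroyo
  rule 2 (unconditioned shift): kesisroyo → hesisroyo
  rule 3: no change — hesisroyo
  rule 4 (rhotacism): hesisroyo → herisroyo
  rule 5 (apocope): herisroyo → herisroy
  ⇒ Mozilish herisroy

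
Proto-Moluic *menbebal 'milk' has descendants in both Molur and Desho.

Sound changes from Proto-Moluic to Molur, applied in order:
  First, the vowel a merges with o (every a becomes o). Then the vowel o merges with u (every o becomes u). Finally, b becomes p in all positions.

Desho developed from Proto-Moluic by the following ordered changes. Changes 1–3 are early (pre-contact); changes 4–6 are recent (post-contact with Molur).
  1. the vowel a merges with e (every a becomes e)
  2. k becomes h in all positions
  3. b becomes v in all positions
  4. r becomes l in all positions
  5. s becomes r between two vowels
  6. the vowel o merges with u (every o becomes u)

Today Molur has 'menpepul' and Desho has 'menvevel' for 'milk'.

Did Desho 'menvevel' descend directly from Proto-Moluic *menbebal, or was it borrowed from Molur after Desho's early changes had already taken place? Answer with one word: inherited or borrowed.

inherited

If inherited, *menbebal would pass through all of Desho's changes:
Desho: start from *menbebal.
  rule 1 (vowel merger): menbebal → menbebel
  rule 2: no change — menbebel
  rule 3 (unconditioned shift): menbebel → menvevel
  rule 4: no change — menvevel
  rule 5: no change — menvevel
  rule 6: no change — menvevel
  ⇒ Desho menvevel
If borrowed from Molur 'menpepul' after the early changes, it would undergo only the recent ones:
  rule 4 (unconditioned shift): no change (menpepul)
  rule 5 (rhotacism): no change (menpepul)
  rule 6 (vowel merger): no change (menpepul)
  ⇒ as a loan: menpepul
Desho 'menvevel' matches the inherited outcome exactly, so it is an inherited cognate, not a loan.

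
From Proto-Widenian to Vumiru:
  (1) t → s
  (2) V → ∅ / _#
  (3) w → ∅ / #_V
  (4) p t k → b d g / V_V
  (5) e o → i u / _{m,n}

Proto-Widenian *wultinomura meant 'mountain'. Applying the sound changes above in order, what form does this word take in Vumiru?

ulsinumur

Vumiru: *wultinomura > wulsinomura > wulsinomur > ulsinomur > ulsinumur  (by unconditioned shift, apocope, glide loss, pre-nasal raising)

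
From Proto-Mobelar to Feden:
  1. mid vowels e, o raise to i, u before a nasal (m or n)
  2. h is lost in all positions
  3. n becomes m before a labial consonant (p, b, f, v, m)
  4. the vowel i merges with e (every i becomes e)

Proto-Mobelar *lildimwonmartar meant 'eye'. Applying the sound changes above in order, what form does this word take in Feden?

Feden: *lildimwonmartar
  lildimwonmartar → lildimwunmartar   [pre-nasal raising]
  lildimwunmartar (rule 2 does not apply)
  lildimwunmartar → lildimwummartar   [nasal place assimilation]
  lildimwummartar → leldemwummartar   [vowel merger]
  giving Feden leldemwummartar.

leldemwummartar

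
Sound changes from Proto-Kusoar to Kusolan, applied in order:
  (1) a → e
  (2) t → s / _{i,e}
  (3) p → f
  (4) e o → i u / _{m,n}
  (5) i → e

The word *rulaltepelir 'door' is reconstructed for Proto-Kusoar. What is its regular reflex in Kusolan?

rulelsefeler

Kusolan: start from *rulaltepelir.
  rule 1 (vowel merger): rulaltepelir → ruleltepelir
  rule 2 (palatalisation): ruleltepelir → rulelsepelir
  rule 3 (unconditioned shift): rulelsepelir → rulelsefelir
  rule 4: no change — rulelsefelir
  rule 5 (vowel merger): rulelsefelir → rulelsefeler
  ⇒ Kusolan rulelsefeler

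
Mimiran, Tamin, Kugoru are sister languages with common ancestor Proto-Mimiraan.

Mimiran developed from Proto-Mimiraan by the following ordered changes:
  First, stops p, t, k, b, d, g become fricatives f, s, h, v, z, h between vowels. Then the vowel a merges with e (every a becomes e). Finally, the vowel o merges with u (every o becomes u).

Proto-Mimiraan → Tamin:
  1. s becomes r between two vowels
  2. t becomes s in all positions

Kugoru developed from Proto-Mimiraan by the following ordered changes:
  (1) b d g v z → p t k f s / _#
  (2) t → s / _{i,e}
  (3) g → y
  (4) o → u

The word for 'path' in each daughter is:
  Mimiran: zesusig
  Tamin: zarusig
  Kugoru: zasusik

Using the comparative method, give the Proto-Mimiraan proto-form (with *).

Position 3: Mimiran has s, Tamin has r, Kugoru has s. Taking the neighbouring segments as reconstructed: Mimiran s could go back to *t or *s; Tamin r could go back to *s or *r; Kugoru s can only go back to *s — the one source consistent with every daughter is *s.
Position 5: Mimiran has s, Tamin has s, Kugoru has s. Taking the neighbouring segments as reconstructed: Mimiran s could go back to *t or *s; Tamin s can only go back to *t; Kugoru s could go back to *t or *s — the one source consistent with every daughter is *t.
Continuing position by position gives *zasutig; check it forward:
Mimiran: *zasutig > zasusig > zesusig  (by intervocalic lenition, vowel merger)
Tamin: *zasutig
  zasutig → zarutig   [rhotacism]
  zarutig → zarusig   [unconditioned shift]
  giving Tamin zarusig.
Kugoru: start from *zasutig.
  rule 1 (final devoicing): zasutig → zasutik
  rule 2 (palatalisation): zasutik → zasusik
  rule 3: no change — zasusik
  rule 4: no change — zasusik
  ⇒ Kugoru zasusik
No other proto-form is consistent with every reflex, so the reconstruction is *zasutig.

*zasutig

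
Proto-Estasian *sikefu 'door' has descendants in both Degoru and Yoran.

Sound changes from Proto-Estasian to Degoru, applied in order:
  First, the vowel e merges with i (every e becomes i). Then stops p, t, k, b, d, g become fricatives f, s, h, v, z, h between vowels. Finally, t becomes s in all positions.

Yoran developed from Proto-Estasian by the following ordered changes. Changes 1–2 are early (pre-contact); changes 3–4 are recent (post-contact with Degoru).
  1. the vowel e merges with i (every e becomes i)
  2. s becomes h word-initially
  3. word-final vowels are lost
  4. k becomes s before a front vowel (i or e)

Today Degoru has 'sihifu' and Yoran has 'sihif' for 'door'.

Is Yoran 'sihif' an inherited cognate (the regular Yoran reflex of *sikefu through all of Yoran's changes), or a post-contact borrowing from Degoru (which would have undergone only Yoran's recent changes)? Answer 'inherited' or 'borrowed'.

borrowed

If inherited, *sikefu would pass through all of Yoran's changes:
Yoran: *sikefu > sikifu > hikifu > hikif > hisif  (by vowel merger, debuccalisation, apocope, palatalisation)
If borrowed from Degoru 'sihifu' after the early changes, it would undergo only the recent ones:
  rule 3 (apocope): sihifu → sihif
  rule 4 (palatalisation): no change (sihif)
  ⇒ as a loan: sihif
Yoran 'sihif' matches the loan outcome 'sihif', not the inherited 'hisif' — it skipped the early Yoran changes, so it was borrowed from Degoru.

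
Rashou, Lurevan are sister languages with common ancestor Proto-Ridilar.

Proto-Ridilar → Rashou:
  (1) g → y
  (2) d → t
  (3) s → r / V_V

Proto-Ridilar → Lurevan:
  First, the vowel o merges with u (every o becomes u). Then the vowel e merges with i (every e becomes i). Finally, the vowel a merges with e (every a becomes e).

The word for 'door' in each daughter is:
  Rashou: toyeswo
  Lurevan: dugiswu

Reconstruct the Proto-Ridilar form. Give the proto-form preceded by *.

*dogeswo

Position 2: Rashou has o, Lurevan has u. Rashou preserves o here (none of its changes turn any other segment into o), so the proto-segment is *o.
Position 3: Rashou has y, Lurevan has g. Lurevan preserves g here (none of its changes turn any other segment into g), so the proto-segment is *g.
This points to *dogeswo. Verify forward in each daughter:
Rashou: *dogeswo
  dogeswo → doyeswo   [unconditioned shift]
  doyeswo → toyeswo   [unconditioned shift]
  toyeswo (rule 3 does not apply)
  giving Rashou toyeswo.
Lurevan: *dogeswo > dugeswu > dugiswu  (by vowel merger, vowel merger)
Only *dogeswo yields all of Rashou toyeswo, Lurevan dugiswu.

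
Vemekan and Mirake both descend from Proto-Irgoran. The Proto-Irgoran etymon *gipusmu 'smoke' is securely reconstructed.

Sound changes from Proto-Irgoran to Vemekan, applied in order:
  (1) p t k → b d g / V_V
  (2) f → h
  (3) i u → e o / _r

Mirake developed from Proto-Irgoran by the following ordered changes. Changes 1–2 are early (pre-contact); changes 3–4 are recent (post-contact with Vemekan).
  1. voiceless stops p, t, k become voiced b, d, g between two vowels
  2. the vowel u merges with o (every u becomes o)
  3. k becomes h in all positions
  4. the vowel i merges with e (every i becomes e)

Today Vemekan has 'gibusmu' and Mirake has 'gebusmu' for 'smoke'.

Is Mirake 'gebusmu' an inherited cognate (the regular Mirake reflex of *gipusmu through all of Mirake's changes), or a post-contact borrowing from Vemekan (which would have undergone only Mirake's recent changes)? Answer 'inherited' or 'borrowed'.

If inherited, *gipusmu would pass through all of Mirake's changes:
Mirake: start from *gipusmu.
  rule 1 (intervocalic voicing): gipusmu → gibusmu
  rule 2 (vowel merger): gibusmu → gibosmo
  rule 3: no change — gibosmo
  rule 4 (vowel merger): gibosmo → gebosmo
  ⇒ Mirake gebosmo
If borrowed from Vemekan 'gibusmu' after the early changes, it would undergo only the recent ones:
  rule 3 (unconditioned shift): no change (gibusmu)
  rule 4 (vowel merger): gibusmu → gebusmu
  ⇒ as a loan: gebusmu
Mirake 'gebusmu' matches the loan outcome 'gebusmu', not the inherited 'gebosmo' — it skipped the early Mirake changes, so it was borrowed from Vemekan.

borrowed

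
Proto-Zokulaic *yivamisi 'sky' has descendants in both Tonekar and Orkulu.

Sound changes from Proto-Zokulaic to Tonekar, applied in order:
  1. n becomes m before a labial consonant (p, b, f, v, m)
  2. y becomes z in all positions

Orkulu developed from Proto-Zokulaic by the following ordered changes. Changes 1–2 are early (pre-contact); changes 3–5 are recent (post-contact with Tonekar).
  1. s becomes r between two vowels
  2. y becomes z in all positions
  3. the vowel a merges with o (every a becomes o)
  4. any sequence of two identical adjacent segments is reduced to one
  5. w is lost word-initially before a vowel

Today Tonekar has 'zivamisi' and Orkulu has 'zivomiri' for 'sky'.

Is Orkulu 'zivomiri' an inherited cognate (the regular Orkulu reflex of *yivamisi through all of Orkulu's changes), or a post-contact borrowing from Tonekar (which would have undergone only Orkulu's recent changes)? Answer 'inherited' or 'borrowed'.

inherited

If inherited, *yivamisi would pass through all of Orkulu's changes:
Orkulu: *yivamisi > yivamiri > zivamiri > zivomiri  (by rhotacism, unconditioned shift, vowel merger)
If borrowed from Tonekar 'zivamisi' after the early changes, it would undergo only the recent ones:
  rule 3 (vowel merger): zivamisi → zivomisi
  rule 4 (degemination): no change (zivomisi)
  rule 5 (glide loss): no change (zivomisi)
  ⇒ as a loan: zivomisi
Orkulu 'zivomiri' matches the inherited outcome exactly, so it is an inherited cognate, not a loan.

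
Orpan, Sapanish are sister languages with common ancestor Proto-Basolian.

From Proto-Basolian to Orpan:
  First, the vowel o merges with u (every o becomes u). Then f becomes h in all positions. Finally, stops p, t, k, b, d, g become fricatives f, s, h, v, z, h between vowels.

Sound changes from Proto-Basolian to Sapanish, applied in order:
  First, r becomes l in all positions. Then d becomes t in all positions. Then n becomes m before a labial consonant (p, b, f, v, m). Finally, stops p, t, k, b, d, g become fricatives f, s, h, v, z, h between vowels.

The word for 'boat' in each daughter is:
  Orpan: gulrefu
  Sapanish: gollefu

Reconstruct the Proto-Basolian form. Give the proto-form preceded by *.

Position 6: Orpan has f, Sapanish has f. In Orpan, f can only continue *p, so the proto-segment is *p.
Position 2: Orpan has u, Sapanish has o. Sapanish preserves o here (none of its changes turn any other segment into o), so the proto-segment is *o.
Position 4: Orpan has r, Sapanish has l. Orpan preserves r here (none of its changes turn any other segment into r), so the proto-segment is *r.
Continuing position by position gives *golrepu; check it forward:
Orpan: *golrepu
  golrepu → gulrepu   [vowel merger]
  gulrepu (rule 2 does not apply)
  gulrepu → gulrefu   [intervocalic lenition]
  giving Orpan gulrefu.
Sapanish: *golrepu > gollepu > gollefu  (by unconditioned shift, intervocalic lenition)
*golrepu is the unique common source.

*golrepu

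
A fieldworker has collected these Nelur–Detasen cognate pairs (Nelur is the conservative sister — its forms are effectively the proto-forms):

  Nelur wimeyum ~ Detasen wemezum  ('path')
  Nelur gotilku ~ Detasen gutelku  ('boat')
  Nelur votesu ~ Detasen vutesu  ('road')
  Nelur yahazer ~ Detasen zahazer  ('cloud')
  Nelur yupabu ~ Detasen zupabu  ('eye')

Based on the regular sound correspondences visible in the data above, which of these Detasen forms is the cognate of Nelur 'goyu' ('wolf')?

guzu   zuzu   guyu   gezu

gotilku ~ gutelku, votesu ~ vutesu — Nelur o corresponds to Detasen u after a consonant, before a consonant other than r, m, n, p, b, f, v.
wimeyum ~ wemezum — Nelur y corresponds to Detasen z between vowels (before a back vowel).
Applying these to Nelur 'goyu':
  goyu → guyu   (o→u after a consonant, before a consonant other than r, m, n, p, b, f, v)
  guyu → guzu   (y→z between vowels (before a back vowel))
So the Detasen cognate is 'guzu'.

guzu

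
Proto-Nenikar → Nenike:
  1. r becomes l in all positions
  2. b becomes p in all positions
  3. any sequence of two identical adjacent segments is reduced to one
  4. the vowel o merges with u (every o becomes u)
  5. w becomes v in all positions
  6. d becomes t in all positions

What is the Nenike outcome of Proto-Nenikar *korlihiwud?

Nenike: *korlihiwud
  korlihiwud → kollihiwud   [unconditioned shift]
  kollihiwud (rule 2 does not apply)
  kollihiwud → kolihiwud   [degemination]
  kolihiwud → kulihiwud   [vowel merger]
  kulihiwud → kulihivud   [unconditioned shift]
  kulihivud → kulihivut   [unconditioned shift]
  giving Nenike kulihivut.

kulihivut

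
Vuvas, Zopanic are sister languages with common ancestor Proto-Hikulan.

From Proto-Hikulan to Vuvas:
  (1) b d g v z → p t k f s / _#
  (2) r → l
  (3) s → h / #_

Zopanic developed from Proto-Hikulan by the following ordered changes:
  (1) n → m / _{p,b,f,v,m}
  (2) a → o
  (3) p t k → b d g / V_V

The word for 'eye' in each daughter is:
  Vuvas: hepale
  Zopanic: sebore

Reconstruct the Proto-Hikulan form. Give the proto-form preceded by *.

*separe

Position 3: Vuvas has p, Zopanic has b. Taking the neighbouring segments as reconstructed: Vuvas p can only go back to *p; Zopanic b could go back to *p or *b — the one source consistent with every daughter is *p.
Position 4: Vuvas has a, Zopanic has o. Vuvas preserves a here (none of its changes turn any other segment into a), so the proto-segment is *a.
Position 5: Vuvas has l, Zopanic has r. Zopanic preserves r here (none of its changes turn any other segment into r), so the proto-segment is *r.
This points to *separe. Verify forward in each daughter:
Vuvas: *separe > sepale > hepale  (by unconditioned shift, debuccalisation)
Zopanic: *separe
  separe (rule 1 does not apply)
  separe → sepore   [vowel merger]
  sepore → sebore   [intervocalic voicing]
  giving Zopanic sebore.
No other proto-form is consistent with every reflex, so the reconstruction is *separe.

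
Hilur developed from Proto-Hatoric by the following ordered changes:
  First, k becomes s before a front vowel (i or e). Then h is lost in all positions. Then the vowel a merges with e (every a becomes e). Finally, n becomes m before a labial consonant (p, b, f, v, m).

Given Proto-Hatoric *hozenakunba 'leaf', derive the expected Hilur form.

ozenekumbe

Hilur: *hozenakunba
  hozenakunba (rule 1 does not apply)
  hozenakunba → ozenakunba   [h-loss]
  ozenakunba → ozenekunbe   [vowel merger]
  ozenekunbe → ozenekumbe   [nasal place assimilation]
  giving Hilur ozenekumbe.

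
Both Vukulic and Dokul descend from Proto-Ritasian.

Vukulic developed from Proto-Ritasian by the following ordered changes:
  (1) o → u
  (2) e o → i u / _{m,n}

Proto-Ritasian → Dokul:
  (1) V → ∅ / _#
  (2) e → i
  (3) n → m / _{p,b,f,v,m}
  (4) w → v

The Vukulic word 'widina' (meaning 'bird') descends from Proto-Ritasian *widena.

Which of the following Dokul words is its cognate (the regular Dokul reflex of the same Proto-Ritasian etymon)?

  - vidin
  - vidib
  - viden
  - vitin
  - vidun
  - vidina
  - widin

Dokul: *widena
  widena → widen   [apocope]
  widen → widin   [vowel merger]
  widin (rule 3 does not apply)
  widin → vidin   [unconditioned shift]
  giving Dokul vidin.
Among the options, 'vidin' alone shows every Dokul change applied in order.

vidin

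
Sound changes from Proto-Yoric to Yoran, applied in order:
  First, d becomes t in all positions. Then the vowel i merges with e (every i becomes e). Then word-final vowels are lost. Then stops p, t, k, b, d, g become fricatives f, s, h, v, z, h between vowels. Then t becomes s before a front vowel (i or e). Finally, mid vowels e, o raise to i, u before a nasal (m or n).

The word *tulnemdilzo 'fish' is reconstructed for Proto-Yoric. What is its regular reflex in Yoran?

Yoran: *tulnemdilzo > tulnemtilzo > tulnemtelzo > tulnemtelz > tulnemselz > tulnimselz  (by unconditioned shift, vowel merger, apocope, palatalisation, pre-nasal raising)

tulnimselz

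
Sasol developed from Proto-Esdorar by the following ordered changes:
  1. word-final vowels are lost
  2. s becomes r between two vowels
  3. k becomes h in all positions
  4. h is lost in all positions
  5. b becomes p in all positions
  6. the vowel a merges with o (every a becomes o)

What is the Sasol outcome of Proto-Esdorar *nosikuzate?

Sasol: start from *nosikuzate.
  rule 1 (apocope): nosikuzate → nosikuzat
  rule 2 (rhotacism): nosikuzat → norikuzat
  rule 3 (unconditioned shift): norikuzat → norihuzat
  rule 4 (h-loss): norihuzat → noriuzat
  rule 5: no change — noriuzat
  rule 6 (vowel merger): noriuzat → noriuzot
  ⇒ Sasol noriuzot

noriuzot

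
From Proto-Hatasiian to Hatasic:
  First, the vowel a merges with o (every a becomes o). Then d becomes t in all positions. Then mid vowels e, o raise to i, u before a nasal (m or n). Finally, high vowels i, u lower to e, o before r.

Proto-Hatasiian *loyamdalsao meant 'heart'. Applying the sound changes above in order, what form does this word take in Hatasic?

loyumtolsoo

Hatasic: start from *loyamdalsao.
  rule 1 (vowel merger): loyamdalsao → loyomdolsoo
  rule 2 (unconditioned shift): loyomdolsoo → loyomtolsoo
  rule 3 (pre-nasal raising): loyomtolsoo → loyumtolsoo
  rule 4: no change — loyumtolsoo
  ⇒ Hatasic loyumtolsoo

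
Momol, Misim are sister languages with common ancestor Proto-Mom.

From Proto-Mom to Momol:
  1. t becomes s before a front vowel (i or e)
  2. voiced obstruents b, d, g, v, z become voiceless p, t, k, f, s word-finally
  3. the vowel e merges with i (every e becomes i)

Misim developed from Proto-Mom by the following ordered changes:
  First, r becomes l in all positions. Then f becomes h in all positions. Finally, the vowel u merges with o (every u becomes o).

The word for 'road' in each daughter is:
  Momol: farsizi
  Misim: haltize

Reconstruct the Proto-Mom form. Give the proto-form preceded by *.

*fartize

Position 7: Momol has i, Misim has e. Misim preserves e here (none of its changes turn any other segment into e), so the proto-segment is *e.
Position 4: Momol has s, Misim has t. Misim preserves t here (none of its changes turn any other segment into t), so the proto-segment is *t.
Position 1: Momol has f, Misim has h. Taking the neighbouring segments as reconstructed: Momol f can only go back to *f; Misim h could go back to *f or *h — the one source consistent with every daughter is *f.
This points to *fartize. Verify forward in each daughter:
Momol: *fartize
  fartize → farsize   [palatalisation]
  farsize (rule 2 does not apply)
  farsize → farsizi   [vowel merger]
  giving Momol farsizi.
Misim: *fartize
  fartize → faltize   [unconditioned shift]
  faltize → haltize   [unconditioned shift]
  haltize (rule 3 does not apply)
  giving Misim haltize.
*fartize is the unique common source.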